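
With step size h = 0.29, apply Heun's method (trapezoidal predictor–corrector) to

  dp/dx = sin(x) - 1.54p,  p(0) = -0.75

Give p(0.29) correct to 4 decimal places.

-0.4484

Heun: k1 = f(x_n, p_n); k2 = f(x_n + h, p_n + h·k1); p_{n+1} = p_n + (h/2)·(k1 + k2).
x=0.000000, p=-0.750000:
  k1 = f(0.000000, -0.750000) = 1.155000
  k2 = f(0.290000, -0.415050) = 0.925129
  p ← -0.750000 + (0.29/2)·(1.155000 + 0.925129) = -0.448381
p(0.29) ≈ -0.4484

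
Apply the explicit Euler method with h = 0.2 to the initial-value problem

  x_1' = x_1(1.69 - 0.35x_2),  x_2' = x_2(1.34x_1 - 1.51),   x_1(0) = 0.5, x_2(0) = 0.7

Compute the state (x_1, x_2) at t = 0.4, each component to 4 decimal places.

Euler on (x_1,x_2): x_1_{n+1} = x_1_n + h·x_1', x_2_{n+1} = x_2_n + h·x_2'.
0.000000: (0.500000, 0.700000); f=(0.722500, -0.588000) → (0.644500, 0.582400)
0.200000: (0.644500, 0.582400); f=(0.957830, -0.376446) → (0.836066, 0.507111)
(x_1(0.4), x_2(0.4)) ≈ (0.8361, 0.5071)

0.8361, 0.5071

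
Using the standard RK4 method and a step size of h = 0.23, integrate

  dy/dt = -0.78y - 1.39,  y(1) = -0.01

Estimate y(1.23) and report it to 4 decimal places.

RK4: k1 = f(t_n, y_n); k2 = f(t_n + h/2, y_n + (h/2)·k1); k3 = f(t_n + h/2, y_n + (h/2)·k2); k4 = f(t_n + h, y_n + h·k3); y_{n+1} = y_n + (h/6)·(k1 + 2k2 + 2k3 + k4).
t=1.000000, y=-0.010000:
  k1 = f(1.000000, -0.010000) = -1.382200
  k2 = f(1.115000, -0.168953) = -1.258217
  k3 = f(1.115000, -0.154695) = -1.269338
  k4 = f(1.230000, -0.301948) = -1.154481
  y ← -0.010000 + (0.23/6)·(k1 + 2k2 + 2k3 + k4) = -0.301019
y(1.23) ≈ -0.3010

-0.3010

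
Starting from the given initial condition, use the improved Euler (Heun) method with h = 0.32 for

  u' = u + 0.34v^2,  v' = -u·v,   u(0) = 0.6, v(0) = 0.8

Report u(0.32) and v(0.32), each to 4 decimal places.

Heun on (u,v): k1 = f(s_n, state_n); k2 = f(s_n + h, state_n + h·k1); state_{n+1} = state_n + (h/2)·(k1 + k2).
0.000000: (0.600000, 0.800000)
  k1 = (0.817600, -0.480000)
  predictor → (0.861632, 0.646400)
  k2 = (1.003695, -0.556959)
  → (0.891407, 0.634087)
(u(0.32), v(0.32)) ≈ (0.8914, 0.6341)

0.8914, 0.6341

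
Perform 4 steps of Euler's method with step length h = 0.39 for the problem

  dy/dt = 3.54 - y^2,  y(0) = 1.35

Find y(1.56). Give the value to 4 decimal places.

Euler: y_{n+1} = y_n + h·f(t_n, y_n).
t=0.000000, y=1.350000: f=1.717500 → y ← 1.350000 + 0.39·1.717500 = 2.019825
t=0.390000, y=2.019825: f=-0.539693 → y ← 2.019825 + 0.39·(-0.539693) = 1.809345
t=0.780000, y=1.809345: f=0.266272 → y ← 1.809345 + 0.39·0.266272 = 1.913191
t=1.170000, y=1.913191: f=-0.120299 → y ← 1.913191 + 0.39·(-0.120299) = 1.866274
y(1.56) ≈ 1.8663

1.8663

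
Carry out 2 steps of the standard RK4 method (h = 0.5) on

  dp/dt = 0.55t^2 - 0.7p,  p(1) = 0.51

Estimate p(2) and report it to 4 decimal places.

1.2456

RK4: k1 = f(t_n, p_n); k2 = f(t_n + h/2, p_n + (h/2)·k1); k3 = f(t_n + h/2, p_n + (h/2)·k2); k4 = f(t_n + h, p_n + h·k3); p_{n+1} = p_n + (h/6)·(k1 + 2k2 + 2k3 + k4).
t=1.000000, p=0.510000:
  k1 = f(1.000000, 0.510000) = 0.193000
  k2 = f(1.250000, 0.558250) = 0.468600
  k3 = f(1.250000, 0.627150) = 0.420370
  k4 = f(1.500000, 0.720185) = 0.733371
  p ← 0.510000 + (0.5/6)·(k1 + 2k2 + 2k3 + k4) = 0.735359
t=1.500000, p=0.735359:
  k1 = f(1.500000, 0.735359) = 0.722749
  k2 = f(1.750000, 0.916046) = 1.043143
  k3 = f(1.750000, 0.996145) = 0.987074
  k4 = f(2.000000, 1.228896) = 1.339773
  p ← 0.735359 + (0.5/6)·(k1 + 2k2 + 2k3 + k4) = 1.245605
p(2) ≈ 1.2456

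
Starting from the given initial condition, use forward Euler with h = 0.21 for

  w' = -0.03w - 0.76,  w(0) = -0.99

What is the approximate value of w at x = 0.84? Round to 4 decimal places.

Euler: w_{n+1} = w_n + h·f(x_n, w_n).
x=0.000000, w=-0.990000: f=-0.730300 → w ← -0.990000 + 0.21·(-0.730300) = -1.143363
x=0.210000, w=-1.143363: f=-0.725699 → w ← -1.143363 + 0.21·(-0.725699) = -1.295760
x=0.420000, w=-1.295760: f=-0.721127 → w ← -1.295760 + 0.21·(-0.721127) = -1.447197
x=0.630000, w=-1.447197: f=-0.716584 → w ← -1.447197 + 0.21·(-0.716584) = -1.597679
w(0.84) ≈ -1.5977

-1.5977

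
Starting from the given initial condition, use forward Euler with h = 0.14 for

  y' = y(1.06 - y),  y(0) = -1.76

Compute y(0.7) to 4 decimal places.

-34.7153

Euler: y_{n+1} = y_n + h·f(t_n, y_n).
t=0.000000, y=-1.760000: f=-4.963200 → y ← -1.760000 + 0.14·(-4.963200) = -2.454848
t=0.140000, y=-2.454848: f=-8.628418 → y ← -2.454848 + 0.14·(-8.628418) = -3.662826
t=0.280000, y=-3.662826: f=-17.298894 → y ← -3.662826 + 0.14·(-17.298894) = -6.084672
t=0.420000, y=-6.084672: f=-43.472980 → y ← -6.084672 + 0.14·(-43.472980) = -12.170889
t=0.560000, y=-12.170889: f=-161.031677 → y ← -12.170889 + 0.14·(-161.031677) = -34.715324
y(0.7) ≈ -34.7153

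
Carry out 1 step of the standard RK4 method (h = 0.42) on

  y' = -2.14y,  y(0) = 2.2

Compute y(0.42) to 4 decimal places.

RK4: k1 = f(t_n, y_n); k2 = f(t_n + h/2, y_n + (h/2)·k1); k3 = f(t_n + h/2, y_n + (h/2)·k2); k4 = f(t_n + h, y_n + h·k3); y_{n+1} = y_n + (h/6)·(k1 + 2k2 + 2k3 + k4).
t=0.000000, y=2.200000:
  k1 = f(0.000000, 2.200000) = -4.708000
  k2 = f(0.210000, 1.211320) = -2.592225
  k3 = f(0.210000, 1.655633) = -3.543054
  k4 = f(0.420000, 0.711917) = -1.523503
  y ← 2.200000 + (0.42/6)·(k1 + 2k2 + 2k3 + k4) = 0.904856
y(0.42) ≈ 0.9049

0.9049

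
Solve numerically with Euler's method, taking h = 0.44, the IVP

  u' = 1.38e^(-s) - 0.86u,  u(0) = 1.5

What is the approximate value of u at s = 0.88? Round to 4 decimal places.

Euler: u_{n+1} = u_n + h·f(s_n, u_n).
s=0.000000, u=1.500000: f=0.090000 → u ← 1.500000 + 0.44·0.090000 = 1.539600
s=0.440000, u=1.539600: f=-0.435286 → u ← 1.539600 + 0.44·(-0.435286) = 1.348074
u(0.88) ≈ 1.3481

1.3481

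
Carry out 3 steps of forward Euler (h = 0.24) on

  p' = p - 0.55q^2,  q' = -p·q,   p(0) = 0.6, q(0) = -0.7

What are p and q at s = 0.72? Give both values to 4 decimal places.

0.9526, -0.4058

Euler on (p,q): p_{n+1} = p_n + h·p', q_{n+1} = q_n + h·q'.
0.000000: (0.600000, -0.700000); f=(0.330500, 0.420000) → (0.679320, -0.599200)
0.240000: (0.679320, -0.599200); f=(0.481848, 0.407049) → (0.794963, -0.501508)
0.480000: (0.794963, -0.501508); f=(0.656633, 0.398681) → (0.952555, -0.405825)
(p(0.72), q(0.72)) ≈ (0.9526, -0.4058)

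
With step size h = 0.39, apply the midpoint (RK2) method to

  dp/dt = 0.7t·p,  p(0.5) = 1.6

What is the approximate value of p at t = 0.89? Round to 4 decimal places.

1.9243

Midpoint: k1 = f(t_n, p_n); k2 = f(t_n + h/2, p_n + (h/2)·k1); p_{n+1} = p_n + h·k2.
t=0.500000, p=1.600000:
  k1 = f(0.500000, 1.600000) = 0.560000
  k2 = f(0.695000, 1.709200) = 0.831526
  p ← 1.600000 + 0.39·0.831526 = 1.924295
p(0.89) ≈ 1.9243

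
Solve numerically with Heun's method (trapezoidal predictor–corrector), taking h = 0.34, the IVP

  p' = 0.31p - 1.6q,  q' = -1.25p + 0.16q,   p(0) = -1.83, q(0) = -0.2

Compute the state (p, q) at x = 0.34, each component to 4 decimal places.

Heun on (p,q): k1 = f(x_n, state_n); k2 = f(x_n + h, state_n + h·k1); state_{n+1} = state_n + (h/2)·(k1 + k2).
0.000000: (-1.830000, -0.200000)
  k1 = (-0.247300, 2.255500)
  predictor → (-1.914082, 0.566870)
  k2 = (-1.500357, 2.483302)
  → (-2.127102, 0.605596)
(p(0.34), q(0.34)) ≈ (-2.1271, 0.6056)

-2.1271, 0.6056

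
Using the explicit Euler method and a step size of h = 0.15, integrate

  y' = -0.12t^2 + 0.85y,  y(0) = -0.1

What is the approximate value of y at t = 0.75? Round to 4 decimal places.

Euler: y_{n+1} = y_n + h·f(t_n, y_n).
t=0.000000, y=-0.100000: f=-0.085000 → y ← -0.100000 + 0.15·(-0.085000) = -0.112750
t=0.150000, y=-0.112750: f=-0.098538 → y ← -0.112750 + 0.15·(-0.098538) = -0.127531
t=0.300000, y=-0.127531: f=-0.119201 → y ← -0.127531 + 0.15·(-0.119201) = -0.145411
t=0.450000, y=-0.145411: f=-0.147899 → y ← -0.145411 + 0.15·(-0.147899) = -0.167596
t=0.600000, y=-0.167596: f=-0.185656 → y ← -0.167596 + 0.15·(-0.185656) = -0.195444
y(0.75) ≈ -0.1954

-0.1954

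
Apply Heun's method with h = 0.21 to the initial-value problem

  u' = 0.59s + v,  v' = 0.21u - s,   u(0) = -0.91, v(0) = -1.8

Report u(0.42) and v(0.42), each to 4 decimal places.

Heun on (u,v): k1 = f(s_n, state_n); k2 = f(s_n + h, state_n + h·k1); state_{n+1} = state_n + (h/2)·(k1 + k2).
0.000000: (-0.910000, -1.800000)
  k1 = (-1.800000, -0.191100)
  predictor → (-1.288000, -1.840131)
  k2 = (-1.716231, -0.480480)
  → (-1.279204, -1.870516)
0.210000: (-1.279204, -1.870516)
  k1 = (-1.746616, -0.478633)
  predictor → (-1.645994, -1.971029)
  k2 = (-1.723229, -0.765659)
  → (-1.643538, -2.001167)
(u(0.42), v(0.42)) ≈ (-1.6435, -2.0012)

-1.6435, -2.0012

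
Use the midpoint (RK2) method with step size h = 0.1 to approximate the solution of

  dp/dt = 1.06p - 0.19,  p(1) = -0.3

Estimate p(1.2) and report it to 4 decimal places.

-0.4130

Midpoint: k1 = f(t_n, p_n); k2 = f(t_n + h/2, p_n + (h/2)·k1); p_{n+1} = p_n + h·k2.
t=1.000000, p=-0.300000:
  k1 = f(1.000000, -0.300000) = -0.508000
  k2 = f(1.050000, -0.325400) = -0.534924
  p ← -0.300000 + 0.1·(-0.534924) = -0.353492
t=1.100000, p=-0.353492:
  k1 = f(1.100000, -0.353492) = -0.564702
  k2 = f(1.150000, -0.381727) = -0.594631
  p ← -0.353492 + 0.1·(-0.594631) = -0.412956
p(1.2) ≈ -0.4130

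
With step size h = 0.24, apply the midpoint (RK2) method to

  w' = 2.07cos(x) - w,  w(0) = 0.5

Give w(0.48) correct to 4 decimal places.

Midpoint: k1 = f(x_n, w_n); k2 = f(x_n + h/2, w_n + (h/2)·k1); w_{n+1} = w_n + h·k2.
x=0.000000, w=0.500000:
  k1 = f(0.000000, 0.500000) = 1.570000
  k2 = f(0.120000, 0.688400) = 1.366714
  w ← 0.500000 + 0.24·1.366714 = 0.828011
x=0.240000, w=0.828011:
  k1 = f(0.240000, 0.828011) = 1.182658
  k2 = f(0.360000, 0.969930) = 0.967376
  w ← 0.828011 + 0.24·0.967376 = 1.060182
w(0.48) ≈ 1.0602

1.0602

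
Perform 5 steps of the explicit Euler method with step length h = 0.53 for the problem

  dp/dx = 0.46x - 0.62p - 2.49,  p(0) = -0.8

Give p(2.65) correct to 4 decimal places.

-2.6446

Euler: p_{n+1} = p_n + h·f(x_n, p_n).
x=0.000000, p=-0.800000: f=-1.994000 → p ← -0.800000 + 0.53·(-1.994000) = -1.856820
x=0.530000, p=-1.856820: f=-1.094972 → p ← -1.856820 + 0.53·(-1.094972) = -2.437155
x=1.060000, p=-2.437155: f=-0.491364 → p ← -2.437155 + 0.53·(-0.491364) = -2.697578
x=1.590000, p=-2.697578: f=-0.086102 → p ← -2.697578 + 0.53·(-0.086102) = -2.743212
x=2.120000, p=-2.743212: f=0.185991 → p ← -2.743212 + 0.53·0.185991 = -2.644636
p(2.65) ≈ -2.6446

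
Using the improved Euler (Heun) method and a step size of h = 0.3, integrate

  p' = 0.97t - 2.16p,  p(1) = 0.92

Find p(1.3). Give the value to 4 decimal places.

0.7574

Heun: k1 = f(t_n, p_n); k2 = f(t_n + h, p_n + h·k1); p_{n+1} = p_n + (h/2)·(k1 + k2).
t=1.000000, p=0.920000:
  k1 = f(1.000000, 0.920000) = -1.017200
  k2 = f(1.300000, 0.614840) = -0.067054
  p ← 0.920000 + (0.3/2)·(-1.017200 + (-0.067054)) = 0.757362
p(1.3) ≈ 0.7574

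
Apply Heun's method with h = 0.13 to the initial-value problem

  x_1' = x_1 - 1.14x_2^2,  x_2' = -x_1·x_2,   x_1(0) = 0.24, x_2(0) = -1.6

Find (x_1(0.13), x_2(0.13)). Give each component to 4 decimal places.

-0.1192, -1.5859

Heun on (x_1,x_2): k1 = f(x_n, state_n); k2 = f(x_n + h, state_n + h·k1); state_{n+1} = state_n + (h/2)·(k1 + k2).
0.000000: (0.240000, -1.600000)
  k1 = (-2.678400, 0.384000)
  predictor → (-0.108192, -1.550080)
  k2 = (-2.847325, -0.167706)
  → (-0.119172, -1.585941)
(x_1(0.13), x_2(0.13)) ≈ (-0.1192, -1.5859)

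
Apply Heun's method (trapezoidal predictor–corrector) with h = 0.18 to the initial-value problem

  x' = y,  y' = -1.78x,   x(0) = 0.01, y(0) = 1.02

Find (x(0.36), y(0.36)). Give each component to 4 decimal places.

Heun on (x,y): k1 = f(t_n, state_n); k2 = f(t_n + h, state_n + h·k1); state_{n+1} = state_n + (h/2)·(k1 + k2).
0.000000: (0.010000, 1.020000)
  k1 = (1.020000, -0.017800)
  predictor → (0.193600, 1.016796)
  k2 = (1.016796, -0.344608)
  → (0.193312, 0.987383)
0.180000: (0.193312, 0.987383)
  k1 = (0.987383, -0.344095)
  predictor → (0.371041, 0.925446)
  k2 = (0.925446, -0.660452)
  → (0.365466, 0.896974)
(x(0.36), y(0.36)) ≈ (0.3655, 0.8970)

0.3655, 0.8970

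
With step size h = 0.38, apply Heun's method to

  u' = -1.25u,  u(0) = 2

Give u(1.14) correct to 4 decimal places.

0.5189

Heun: k1 = f(t_n, u_n); k2 = f(t_n + h, u_n + h·k1); u_{n+1} = u_n + (h/2)·(k1 + k2).
t=0.000000, u=2.000000:
  k1 = f(0.000000, 2.000000) = -2.500000
  k2 = f(0.380000, 1.050000) = -1.312500
  u ← 2.000000 + (0.38/2)·(-2.500000 + (-1.312500)) = 1.275625
t=0.380000, u=1.275625:
  k1 = f(0.380000, 1.275625) = -1.594531
  k2 = f(0.760000, 0.669703) = -0.837129
  u ← 1.275625 + (0.38/2)·(-1.594531 + (-0.837129)) = 0.813610
t=0.760000, u=0.813610:
  k1 = f(0.760000, 0.813610) = -1.017012
  k2 = f(1.140000, 0.427145) = -0.533931
  u ← 0.813610 + (0.38/2)·(-1.017012 + (-0.533931)) = 0.518930
u(1.14) ≈ 0.5189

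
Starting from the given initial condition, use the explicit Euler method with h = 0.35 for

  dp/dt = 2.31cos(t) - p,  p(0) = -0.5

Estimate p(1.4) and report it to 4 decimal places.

Euler: p_{n+1} = p_n + h·f(t_n, p_n).
t=0.000000, p=-0.500000: f=2.810000 → p ← -0.500000 + 0.35·2.810000 = 0.483500
t=0.350000, p=0.483500: f=1.686451 → p ← 0.483500 + 0.35·1.686451 = 1.073758
t=0.700000, p=1.073758: f=0.693028 → p ← 1.073758 + 0.35·0.693028 = 1.316318
t=1.050000, p=1.316318: f=-0.166928 → p ← 1.316318 + 0.35·(-0.166928) = 1.257893
p(1.4) ≈ 1.2579

1.2579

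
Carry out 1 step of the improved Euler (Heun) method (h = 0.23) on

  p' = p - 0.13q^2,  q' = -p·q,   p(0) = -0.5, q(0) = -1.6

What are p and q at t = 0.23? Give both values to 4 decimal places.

Heun on (p,q): k1 = f(t_n, state_n); k2 = f(t_n + h, state_n + h·k1); state_{n+1} = state_n + (h/2)·(k1 + k2).
0.000000: (-0.500000, -1.600000)
  k1 = (-0.832800, -0.800000)
  predictor → (-0.691544, -1.784000)
  k2 = (-1.105289, -1.233714)
  → (-0.722880, -1.833877)
(p(0.23), q(0.23)) ≈ (-0.7229, -1.8339)

-0.7229, -1.8339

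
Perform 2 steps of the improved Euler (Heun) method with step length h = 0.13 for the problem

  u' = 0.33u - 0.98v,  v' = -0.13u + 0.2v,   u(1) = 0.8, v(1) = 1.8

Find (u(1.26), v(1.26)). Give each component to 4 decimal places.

Heun on (u,v): k1 = f(x_n, state_n); k2 = f(x_n + h, state_n + h·k1); state_{n+1} = state_n + (h/2)·(k1 + k2).
1.000000: (0.800000, 1.800000)
  k1 = (-1.500000, 0.256000)
  predictor → (0.605000, 1.833280)
  k2 = (-1.596964, 0.288006)
  → (0.598697, 1.835360)
1.130000: (0.598697, 1.835360)
  k1 = (-1.601083, 0.289241)
  predictor → (0.390557, 1.872962)
  k2 = (-1.706619, 0.323820)
  → (0.383697, 1.875209)
(u(1.26), v(1.26)) ≈ (0.3837, 1.8752)

0.3837, 1.8752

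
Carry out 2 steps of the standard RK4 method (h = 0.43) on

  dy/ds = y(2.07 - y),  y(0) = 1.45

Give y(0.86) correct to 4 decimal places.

1.9299

RK4: k1 = f(s_n, y_n); k2 = f(s_n + h/2, y_n + (h/2)·k1); k3 = f(s_n + h/2, y_n + (h/2)·k2); k4 = f(s_n + h, y_n + h·k3); y_{n+1} = y_n + (h/6)·(k1 + 2k2 + 2k3 + k4).
s=0.000000, y=1.450000:
  k1 = f(0.000000, 1.450000) = 0.899000
  k2 = f(0.215000, 1.643285) = 0.701214
  k3 = f(0.215000, 1.600761) = 0.751139
  k4 = f(0.430000, 1.772990) = 0.526596
  y ← 1.450000 + (0.43/6)·(k1 + 2k2 + 2k3 + k4) = 1.760338
s=0.430000, y=1.760338:
  k1 = f(0.430000, 1.760338) = 0.545109
  k2 = f(0.645000, 1.877537) = 0.361357
  k3 = f(0.645000, 1.838030) = 0.426368
  k4 = f(0.860000, 1.943677) = 0.245532
  y ← 1.760338 + (0.43/6)·(k1 + 2k2 + 2k3 + k4) = 1.929908
y(0.86) ≈ 1.9299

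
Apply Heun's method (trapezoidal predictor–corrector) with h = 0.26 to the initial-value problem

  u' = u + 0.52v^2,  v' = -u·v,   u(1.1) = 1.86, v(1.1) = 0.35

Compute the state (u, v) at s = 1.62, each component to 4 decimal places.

3.1340, 0.1130

Heun on (u,v): k1 = f(s_n, state_n); k2 = f(s_n + h, state_n + h·k1); state_{n+1} = state_n + (h/2)·(k1 + k2).
1.100000: (1.860000, 0.350000)
  k1 = (1.923700, -0.651000)
  predictor → (2.360162, 0.180740)
  k2 = (2.377149, -0.426576)
  → (2.419110, 0.209915)
1.360000: (2.419110, 0.209915)
  k1 = (2.442024, -0.507808)
  predictor → (3.054037, 0.077885)
  k2 = (3.057191, -0.237864)
  → (3.134008, 0.112978)
(u(1.62), v(1.62)) ≈ (3.1340, 0.1130)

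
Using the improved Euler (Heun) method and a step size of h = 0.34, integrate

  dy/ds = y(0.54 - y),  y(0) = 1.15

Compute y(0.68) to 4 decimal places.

0.8606

Heun: k1 = f(s_n, y_n); k2 = f(s_n + h, y_n + h·k1); y_{n+1} = y_n + (h/2)·(k1 + k2).
s=0.000000, y=1.150000:
  k1 = f(0.000000, 1.150000) = -0.701500
  k2 = f(0.340000, 0.911490) = -0.338609
  y ← 1.150000 + (0.34/2)·(-0.701500 + (-0.338609)) = 0.973181
s=0.340000, y=0.973181:
  k1 = f(0.340000, 0.973181) = -0.421564
  k2 = f(0.680000, 0.829850) = -0.240532
  y ← 0.973181 + (0.34/2)·(-0.421564 + (-0.240532)) = 0.860625
y(0.68) ≈ 0.8606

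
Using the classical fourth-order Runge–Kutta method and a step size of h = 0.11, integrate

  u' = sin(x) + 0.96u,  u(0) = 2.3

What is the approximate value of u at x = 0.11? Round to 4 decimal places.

RK4: k1 = f(x_n, u_n); k2 = f(x_n + h/2, u_n + (h/2)·k1); k3 = f(x_n + h/2, u_n + (h/2)·k2); k4 = f(x_n + h, u_n + h·k3); u_{n+1} = u_n + (h/6)·(k1 + 2k2 + 2k3 + k4).
x=0.000000, u=2.300000:
  k1 = f(0.000000, 2.300000) = 2.208000
  k2 = f(0.055000, 2.421440) = 2.379555
  k3 = f(0.055000, 2.430876) = 2.388613
  k4 = f(0.110000, 2.562747) = 2.570016
  u ← 2.300000 + (0.11/6)·(k1 + 2k2 + 2k3 + k4) = 2.562430
u(0.11) ≈ 2.5624

2.5624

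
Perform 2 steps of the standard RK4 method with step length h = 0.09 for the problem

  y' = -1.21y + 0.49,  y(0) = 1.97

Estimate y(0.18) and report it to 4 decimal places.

1.6637

RK4: k1 = f(x_n, y_n); k2 = f(x_n + h/2, y_n + (h/2)·k1); k3 = f(x_n + h/2, y_n + (h/2)·k2); k4 = f(x_n + h, y_n + h·k3); y_{n+1} = y_n + (h/6)·(k1 + 2k2 + 2k3 + k4).
x=0.000000, y=1.970000:
  k1 = f(0.000000, 1.970000) = -1.893700
  k2 = f(0.045000, 1.884783) = -1.790588
  k3 = f(0.045000, 1.889424) = -1.796202
  k4 = f(0.090000, 1.808342) = -1.698094
  y ← 1.970000 + (0.09/6)·(k1 + 2k2 + 2k3 + k4) = 1.808519
x=0.090000, y=1.808519:
  k1 = f(0.090000, 1.808519) = -1.698308
  k2 = f(0.135000, 1.732096) = -1.605836
  k3 = f(0.135000, 1.736257) = -1.610871
  k4 = f(0.180000, 1.663541) = -1.522885
  y ← 1.808519 + (0.09/6)·(k1 + 2k2 + 2k3 + k4) = 1.663700
y(0.18) ≈ 1.6637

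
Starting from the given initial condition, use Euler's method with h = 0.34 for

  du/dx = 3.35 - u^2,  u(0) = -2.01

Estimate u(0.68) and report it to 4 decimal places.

Euler: u_{n+1} = u_n + h·f(x_n, u_n).
x=0.000000, u=-2.010000: f=-0.690100 → u ← -2.010000 + 0.34·(-0.690100) = -2.244634
x=0.340000, u=-2.244634: f=-1.688382 → u ← -2.244634 + 0.34·(-1.688382) = -2.818684
u(0.68) ≈ -2.8187

-2.8187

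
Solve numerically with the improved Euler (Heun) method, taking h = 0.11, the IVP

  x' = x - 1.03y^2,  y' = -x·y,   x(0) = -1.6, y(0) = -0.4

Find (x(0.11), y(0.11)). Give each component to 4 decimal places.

Heun on (x,y): k1 = f(t_n, state_n); k2 = f(t_n + h, state_n + h·k1); state_{n+1} = state_n + (h/2)·(k1 + k2).
0.000000: (-1.600000, -0.400000)
  k1 = (-1.764800, -0.640000)
  predictor → (-1.794128, -0.470400)
  k2 = (-2.022042, -0.843958)
  → (-1.808276, -0.481618)
(x(0.11), y(0.11)) ≈ (-1.8083, -0.4816)

-1.8083, -0.4816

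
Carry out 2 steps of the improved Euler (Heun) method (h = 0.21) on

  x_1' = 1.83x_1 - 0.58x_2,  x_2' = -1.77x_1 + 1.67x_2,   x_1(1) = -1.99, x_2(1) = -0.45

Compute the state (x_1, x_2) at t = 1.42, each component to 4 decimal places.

Heun on (x_1,x_2): k1 = f(t_n, state_n); k2 = f(t_n + h, state_n + h·k1); state_{n+1} = state_n + (h/2)·(k1 + k2).
1.000000: (-1.990000, -0.450000)
  k1 = (-3.380700, 2.770800)
  predictor → (-2.699947, 0.131868)
  k2 = (-5.017386, 4.999126)
  → (-2.871799, 0.365842)
1.210000: (-2.871799, 0.365842)
  k1 = (-5.467581, 5.694041)
  predictor → (-4.019991, 1.561591)
  k2 = (-8.262306, 9.723241)
  → (-4.313437, 1.984657)
(x_1(1.42), x_2(1.42)) ≈ (-4.3134, 1.9847)

-4.3134, 1.9847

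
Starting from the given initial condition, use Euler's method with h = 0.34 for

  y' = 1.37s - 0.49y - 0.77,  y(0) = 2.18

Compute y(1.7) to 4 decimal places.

Euler: y_{n+1} = y_n + h·f(s_n, y_n).
s=0.000000, y=2.180000: f=-1.838200 → y ← 2.180000 + 0.34·(-1.838200) = 1.555012
s=0.340000, y=1.555012: f=-1.066156 → y ← 1.555012 + 0.34·(-1.066156) = 1.192519
s=0.680000, y=1.192519: f=-0.422734 → y ← 1.192519 + 0.34·(-0.422734) = 1.048789
s=1.020000, y=1.048789: f=0.113493 → y ← 1.048789 + 0.34·0.113493 = 1.087377
s=1.360000, y=1.087377: f=0.560385 → y ← 1.087377 + 0.34·0.560385 = 1.277908
y(1.7) ≈ 1.2779

1.2779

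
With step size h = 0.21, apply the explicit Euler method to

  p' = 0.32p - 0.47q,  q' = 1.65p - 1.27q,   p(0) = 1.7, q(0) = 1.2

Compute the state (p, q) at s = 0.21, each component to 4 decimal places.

1.6958, 1.4690

Euler on (p,q): p_{n+1} = p_n + h·p', q_{n+1} = q_n + h·q'.
0.000000: (1.700000, 1.200000); f=(-0.020000, 1.281000) → (1.695800, 1.469010)
(p(0.21), q(0.21)) ≈ (1.6958, 1.4690)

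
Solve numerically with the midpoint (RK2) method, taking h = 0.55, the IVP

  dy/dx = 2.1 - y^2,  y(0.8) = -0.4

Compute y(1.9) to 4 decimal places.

Midpoint: k1 = f(x_n, y_n); k2 = f(x_n + h/2, y_n + (h/2)·k1); y_{n+1} = y_n + h·k2.
x=0.800000, y=-0.400000:
  k1 = f(0.800000, -0.400000) = 1.940000
  k2 = f(1.075000, 0.133500) = 2.082178
  y ← -0.400000 + 0.55·2.082178 = 0.745198
x=1.350000, y=0.745198:
  k1 = f(1.350000, 0.745198) = 1.544680
  k2 = f(1.625000, 1.169985) = 0.731135
  y ← 0.745198 + 0.55·0.731135 = 1.147322
y(1.9) ≈ 1.1473

1.1473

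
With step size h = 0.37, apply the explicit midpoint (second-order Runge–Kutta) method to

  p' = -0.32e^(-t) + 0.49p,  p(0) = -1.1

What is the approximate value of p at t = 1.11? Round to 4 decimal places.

Midpoint: k1 = f(t_n, p_n); k2 = f(t_n + h/2, p_n + (h/2)·k1); p_{n+1} = p_n + h·k2.
t=0.000000, p=-1.100000:
  k1 = f(0.000000, -1.100000) = -0.859000
  k2 = f(0.185000, -1.258915) = -0.882822
  p ← -1.100000 + 0.37·(-0.882822) = -1.426644
t=0.370000, p=-1.426644:
  k1 = f(0.370000, -1.426644) = -0.920091
  k2 = f(0.555000, -1.596861) = -0.966165
  p ← -1.426644 + 0.37·(-0.966165) = -1.784125
t=0.740000, p=-1.784125:
  k1 = f(0.740000, -1.784125) = -1.026898
  k2 = f(0.925000, -1.974101) = -1.094200
  p ← -1.784125 + 0.37·(-1.094200) = -2.188979
p(1.11) ≈ -2.1890

-2.1890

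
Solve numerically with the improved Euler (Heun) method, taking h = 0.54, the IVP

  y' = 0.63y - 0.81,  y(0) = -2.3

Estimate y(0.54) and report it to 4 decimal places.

Heun: k1 = f(x_n, y_n); k2 = f(x_n + h, y_n + h·k1); y_{n+1} = y_n + (h/2)·(k1 + k2).
x=0.000000, y=-2.300000:
  k1 = f(0.000000, -2.300000) = -2.259000
  k2 = f(0.540000, -3.519860) = -3.027512
  y ← -2.300000 + (0.54/2)·(-2.259000 + (-3.027512)) = -3.727358
y(0.54) ≈ -3.7274

-3.7274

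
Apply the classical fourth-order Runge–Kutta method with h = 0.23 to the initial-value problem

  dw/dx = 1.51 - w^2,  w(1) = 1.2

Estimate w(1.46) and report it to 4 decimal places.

1.2194

RK4: k1 = f(x_n, w_n); k2 = f(x_n + h/2, w_n + (h/2)·k1); k3 = f(x_n + h/2, w_n + (h/2)·k2); k4 = f(x_n + h, w_n + h·k3); w_{n+1} = w_n + (h/6)·(k1 + 2k2 + 2k3 + k4).
x=1.000000, w=1.200000:
  k1 = f(1.000000, 1.200000) = 0.070000
  k2 = f(1.115000, 1.208050) = 0.050615
  k3 = f(1.115000, 1.205821) = 0.055996
  k4 = f(1.230000, 1.212879) = 0.038924
  w ← 1.200000 + (0.23/6)·(k1 + 2k2 + 2k3 + k4) = 1.212349
x=1.230000, w=1.212349:
  k1 = f(1.230000, 1.212349) = 0.040210
  k2 = f(1.345000, 1.216973) = 0.028976
  k3 = f(1.345000, 1.215681) = 0.032119
  k4 = f(1.460000, 1.219736) = 0.022243
  w ← 1.212349 + (0.23/6)·(k1 + 2k2 + 2k3 + k4) = 1.219427
w(1.46) ≈ 1.2194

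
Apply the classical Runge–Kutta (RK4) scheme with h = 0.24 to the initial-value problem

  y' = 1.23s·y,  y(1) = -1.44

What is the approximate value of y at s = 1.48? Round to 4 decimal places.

RK4: k1 = f(s_n, y_n); k2 = f(s_n + h/2, y_n + (h/2)·k1); k3 = f(s_n + h/2, y_n + (h/2)·k2); k4 = f(s_n + h, y_n + h·k3); y_{n+1} = y_n + (h/6)·(k1 + 2k2 + 2k3 + k4).
s=1.000000, y=-1.440000:
  k1 = f(1.000000, -1.440000) = -1.771200
  k2 = f(1.120000, -1.652544) = -2.276545
  k3 = f(1.120000, -1.713185) = -2.360084
  k4 = f(1.240000, -2.006420) = -3.060192
  y ← -1.440000 + (0.24/6)·(k1 + 2k2 + 2k3 + k4) = -2.004186
s=1.240000, y=-2.004186:
  k1 = f(1.240000, -2.004186) = -3.056784
  k2 = f(1.360000, -2.371000) = -3.966209
  k3 = f(1.360000, -2.480131) = -4.148763
  k4 = f(1.480000, -2.999889) = -5.460998
  y ← -2.004186 + (0.24/6)·(k1 + 2k2 + 2k3 + k4) = -2.994095
y(1.48) ≈ -2.9941

-2.9941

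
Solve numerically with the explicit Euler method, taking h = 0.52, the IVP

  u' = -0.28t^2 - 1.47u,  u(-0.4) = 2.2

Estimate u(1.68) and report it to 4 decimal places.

Euler: u_{n+1} = u_n + h·f(t_n, u_n).
t=-0.400000, u=2.200000: f=-3.278800 → u ← 2.200000 + 0.52·(-3.278800) = 0.495024
t=0.120000, u=0.495024: f=-0.731717 → u ← 0.495024 + 0.52·(-0.731717) = 0.114531
t=0.640000, u=0.114531: f=-0.283049 → u ← 0.114531 + 0.52·(-0.283049) = -0.032654
t=1.160000, u=-0.032654: f=-0.328766 → u ← -0.032654 + 0.52·(-0.328766) = -0.203613
u(1.68) ≈ -0.2036

-0.2036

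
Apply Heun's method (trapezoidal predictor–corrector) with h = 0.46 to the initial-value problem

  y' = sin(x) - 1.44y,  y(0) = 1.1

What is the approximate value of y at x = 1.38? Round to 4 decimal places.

0.6305

Heun: k1 = f(x_n, y_n); k2 = f(x_n + h, y_n + h·k1); y_{n+1} = y_n + (h/2)·(k1 + k2).
x=0.000000, y=1.100000:
  k1 = f(0.000000, 1.100000) = -1.584000
  k2 = f(0.460000, 0.371360) = -0.090810
  y ← 1.100000 + (0.46/2)·(-1.584000 + (-0.090810)) = 0.714794
x=0.460000, y=0.714794:
  k1 = f(0.460000, 0.714794) = -0.585355
  k2 = f(0.920000, 0.445530) = 0.154038
  y ← 0.714794 + (0.46/2)·(-0.585355 + 0.154038) = 0.615591
x=0.920000, y=0.615591:
  k1 = f(0.920000, 0.615591) = -0.090849
  k2 = f(1.380000, 0.573800) = 0.155581
  y ← 0.615591 + (0.46/2)·(-0.090849 + 0.155581) = 0.630479
y(1.38) ≈ 0.6305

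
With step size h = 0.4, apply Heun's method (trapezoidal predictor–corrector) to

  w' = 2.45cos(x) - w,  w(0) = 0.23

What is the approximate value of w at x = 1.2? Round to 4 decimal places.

Heun: k1 = f(x_n, w_n); k2 = f(x_n + h, w_n + h·k1); w_{n+1} = w_n + (h/2)·(k1 + k2).
x=0.000000, w=0.230000:
  k1 = f(0.000000, 0.230000) = 2.220000
  k2 = f(0.400000, 1.118000) = 1.138599
  w ← 0.230000 + (0.4/2)·(2.220000 + 1.138599) = 0.901720
x=0.400000, w=0.901720:
  k1 = f(0.400000, 0.901720) = 1.354880
  k2 = f(0.800000, 1.443672) = 0.263260
  w ← 0.901720 + (0.4/2)·(1.354880 + 0.263260) = 1.225348
x=0.800000, w=1.225348:
  k1 = f(0.800000, 1.225348) = 0.481584
  k2 = f(1.200000, 1.417981) = -0.530205
  w ← 1.225348 + (0.4/2)·(0.481584 + (-0.530205)) = 1.215624
w(1.2) ≈ 1.2156

1.2156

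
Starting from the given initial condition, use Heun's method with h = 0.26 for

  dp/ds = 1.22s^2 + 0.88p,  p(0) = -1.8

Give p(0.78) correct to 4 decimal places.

-3.3213

Heun: k1 = f(s_n, p_n); k2 = f(s_n + h, p_n + h·k1); p_{n+1} = p_n + (h/2)·(k1 + k2).
s=0.000000, p=-1.800000:
  k1 = f(0.000000, -1.800000) = -1.584000
  k2 = f(0.260000, -2.211840) = -1.863947
  p ← -1.800000 + (0.26/2)·(-1.584000 + (-1.863947)) = -2.248233
s=0.260000, p=-2.248233:
  k1 = f(0.260000, -2.248233) = -1.895973
  k2 = f(0.520000, -2.741186) = -2.082356
  p ← -2.248233 + (0.26/2)·(-1.895973 + (-2.082356)) = -2.765416
s=0.520000, p=-2.765416:
  k1 = f(0.520000, -2.765416) = -2.103678
  k2 = f(0.780000, -3.312372) = -2.172640
  p ← -2.765416 + (0.26/2)·(-2.103678 + (-2.172640)) = -3.321337
p(0.78) ≈ -3.3213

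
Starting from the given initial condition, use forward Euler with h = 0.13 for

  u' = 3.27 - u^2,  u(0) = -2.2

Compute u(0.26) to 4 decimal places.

Euler: u_{n+1} = u_n + h·f(t_n, u_n).
t=0.000000, u=-2.200000: f=-1.570000 → u ← -2.200000 + 0.13·(-1.570000) = -2.404100
t=0.130000, u=-2.404100: f=-2.509697 → u ← -2.404100 + 0.13·(-2.509697) = -2.730361
u(0.26) ≈ -2.7304

-2.7304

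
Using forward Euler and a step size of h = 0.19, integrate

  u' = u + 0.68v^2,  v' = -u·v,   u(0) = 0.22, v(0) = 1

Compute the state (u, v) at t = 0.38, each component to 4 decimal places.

0.5839, 0.8870

Euler on (u,v): u_{n+1} = u_n + h·u', v_{n+1} = v_n + h·v'.
0.000000: (0.220000, 1.000000); f=(0.900000, -0.220000) → (0.391000, 0.958200)
0.190000: (0.391000, 0.958200); f=(1.015340, -0.374656) → (0.583915, 0.887015)
(u(0.38), v(0.38)) ≈ (0.5839, 0.8870)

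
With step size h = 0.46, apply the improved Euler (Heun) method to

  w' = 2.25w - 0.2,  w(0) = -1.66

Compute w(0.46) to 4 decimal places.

Heun: k1 = f(t_n, w_n); k2 = f(t_n + h, w_n + h·k1); w_{n+1} = w_n + (h/2)·(k1 + k2).
t=0.000000, w=-1.660000:
  k1 = f(0.000000, -1.660000) = -3.935000
  k2 = f(0.460000, -3.470100) = -8.007725
  w ← -1.660000 + (0.46/2)·(-3.935000 + (-8.007725)) = -4.406827
w(0.46) ≈ -4.4068

-4.4068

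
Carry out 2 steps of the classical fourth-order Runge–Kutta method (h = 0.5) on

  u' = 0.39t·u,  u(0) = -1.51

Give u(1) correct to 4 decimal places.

RK4: k1 = f(t_n, u_n); k2 = f(t_n + h/2, u_n + (h/2)·k1); k3 = f(t_n + h/2, u_n + (h/2)·k2); k4 = f(t_n + h, u_n + h·k3); u_{n+1} = u_n + (h/6)·(k1 + 2k2 + 2k3 + k4).
t=0.000000, u=-1.510000:
  k1 = f(0.000000, -1.510000) = 0.000000
  k2 = f(0.250000, -1.510000) = -0.147225
  k3 = f(0.250000, -1.546806) = -0.150814
  k4 = f(0.500000, -1.585407) = -0.309154
  u ← -1.510000 + (0.5/6)·(k1 + 2k2 + 2k3 + k4) = -1.585436
t=0.500000, u=-1.585436:
  k1 = f(0.500000, -1.585436) = -0.309160
  k2 = f(0.750000, -1.662726) = -0.486347
  k3 = f(0.750000, -1.707023) = -0.499304
  k4 = f(1.000000, -1.835088) = -0.715684
  u ← -1.585436 + (0.5/6)·(k1 + 2k2 + 2k3 + k4) = -1.835115
u(1) ≈ -1.8351

-1.8351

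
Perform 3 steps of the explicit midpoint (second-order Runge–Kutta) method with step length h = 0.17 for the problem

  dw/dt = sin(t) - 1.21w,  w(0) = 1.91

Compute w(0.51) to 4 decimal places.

Midpoint: k1 = f(t_n, w_n); k2 = f(t_n + h/2, w_n + (h/2)·k1); w_{n+1} = w_n + h·k2.
t=0.000000, w=1.910000:
  k1 = f(0.000000, 1.910000) = -2.311100
  k2 = f(0.085000, 1.713556) = -1.988506
  w ← 1.910000 + 0.17·(-1.988506) = 1.571954
t=0.170000, w=1.571954:
  k1 = f(0.170000, 1.571954) = -1.732882
  k2 = f(0.255000, 1.424659) = -1.471592
  w ← 1.571954 + 0.17·(-1.471592) = 1.321783
t=0.340000, w=1.321783:
  k1 = f(0.340000, 1.321783) = -1.265871
  k2 = f(0.425000, 1.214184) = -1.056842
  w ← 1.321783 + 0.17·(-1.056842) = 1.142120
w(0.51) ≈ 1.1421

1.1421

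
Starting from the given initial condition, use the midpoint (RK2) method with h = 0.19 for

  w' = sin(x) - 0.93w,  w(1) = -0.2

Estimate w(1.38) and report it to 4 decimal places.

0.1558

Midpoint: k1 = f(x_n, w_n); k2 = f(x_n + h/2, w_n + (h/2)·k1); w_{n+1} = w_n + h·k2.
x=1.000000, w=-0.200000:
  k1 = f(1.000000, -0.200000) = 1.027471
  k2 = f(1.095000, -0.102390) = 0.984151
  w ← -0.200000 + 0.19·0.984151 = -0.013011
x=1.190000, w=-0.013011:
  k1 = f(1.190000, -0.013011) = 0.940469
  k2 = f(1.285000, 0.076333) = 0.888447
  w ← -0.013011 + 0.19·0.888447 = 0.155794
w(1.38) ≈ 0.1558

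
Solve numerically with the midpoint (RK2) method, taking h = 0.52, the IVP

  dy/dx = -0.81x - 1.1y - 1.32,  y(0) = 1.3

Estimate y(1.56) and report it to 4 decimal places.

-1.3003

Midpoint: k1 = f(x_n, y_n); k2 = f(x_n + h/2, y_n + (h/2)·k1); y_{n+1} = y_n + h·k2.
x=0.000000, y=1.300000:
  k1 = f(0.000000, 1.300000) = -2.750000
  k2 = f(0.260000, 0.585000) = -2.174100
  y ← 1.300000 + 0.52·(-2.174100) = 0.169468
x=0.520000, y=0.169468:
  k1 = f(0.520000, 0.169468) = -1.927615
  k2 = f(0.780000, -0.331712) = -1.586917
  y ← 0.169468 + 0.52·(-1.586917) = -0.655729
x=1.040000, y=-0.655729:
  k1 = f(1.040000, -0.655729) = -1.441098
  k2 = f(1.300000, -1.030414) = -1.239544
  y ← -0.655729 + 0.52·(-1.239544) = -1.300292
y(1.56) ≈ -1.3003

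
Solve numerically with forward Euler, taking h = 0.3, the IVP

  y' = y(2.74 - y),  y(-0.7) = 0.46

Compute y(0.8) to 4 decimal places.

Euler: y_{n+1} = y_n + h·f(x_n, y_n).
x=-0.700000, y=0.460000: f=1.048800 → y ← 0.460000 + 0.3·1.048800 = 0.774640
x=-0.400000, y=0.774640: f=1.522446 → y ← 0.774640 + 0.3·1.522446 = 1.231374
x=-0.100000, y=1.231374: f=1.857683 → y ← 1.231374 + 0.3·1.857683 = 1.788679
x=0.200000, y=1.788679: f=1.701608 → y ← 1.788679 + 0.3·1.701608 = 2.299161
x=0.500000, y=2.299161: f=1.013559 → y ← 2.299161 + 0.3·1.013559 = 2.603229
y(0.8) ≈ 2.6032

2.6032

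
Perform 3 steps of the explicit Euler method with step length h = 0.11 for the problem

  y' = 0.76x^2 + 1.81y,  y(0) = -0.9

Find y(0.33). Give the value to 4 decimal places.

-1.5464

Euler: y_{n+1} = y_n + h·f(x_n, y_n).
x=0.000000, y=-0.900000: f=-1.629000 → y ← -0.900000 + 0.11·(-1.629000) = -1.079190
x=0.110000, y=-1.079190: f=-1.944138 → y ← -1.079190 + 0.11·(-1.944138) = -1.293045
x=0.220000, y=-1.293045: f=-2.303628 → y ← -1.293045 + 0.11·(-2.303628) = -1.546444
y(0.33) ≈ -1.5464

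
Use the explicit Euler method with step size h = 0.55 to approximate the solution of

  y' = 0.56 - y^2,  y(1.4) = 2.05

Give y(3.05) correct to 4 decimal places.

Euler: y_{n+1} = y_n + h·f(s_n, y_n).
s=1.400000, y=2.050000: f=-3.642500 → y ← 2.050000 + 0.55·(-3.642500) = 0.046625
s=1.950000, y=0.046625: f=0.557826 → y ← 0.046625 + 0.55·0.557826 = 0.353429
s=2.500000, y=0.353429: f=0.435088 → y ← 0.353429 + 0.55·0.435088 = 0.592728
y(3.05) ≈ 0.5927

0.5927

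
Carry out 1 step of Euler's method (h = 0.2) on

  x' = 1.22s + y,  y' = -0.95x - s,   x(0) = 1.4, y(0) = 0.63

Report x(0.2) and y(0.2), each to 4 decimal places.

1.5260, 0.3640

Euler on (x,y): x_{n+1} = x_n + h·x', y_{n+1} = y_n + h·y'.
0.000000: (1.400000, 0.630000); f=(0.630000, -1.330000) → (1.526000, 0.364000)
(x(0.2), y(0.2)) ≈ (1.5260, 0.3640)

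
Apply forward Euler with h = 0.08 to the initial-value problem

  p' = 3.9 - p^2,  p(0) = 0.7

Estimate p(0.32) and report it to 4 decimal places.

1.5584

Euler: p_{n+1} = p_n + h·f(t_n, p_n).
t=0.000000, p=0.700000: f=3.410000 → p ← 0.700000 + 0.08·3.410000 = 0.972800
t=0.080000, p=0.972800: f=2.953660 → p ← 0.972800 + 0.08·2.953660 = 1.209093
t=0.160000, p=1.209093: f=2.438095 → p ← 1.209093 + 0.08·2.438095 = 1.404140
t=0.240000, p=1.404140: f=1.928390 → p ← 1.404140 + 0.08·1.928390 = 1.558412
p(0.32) ≈ 1.5584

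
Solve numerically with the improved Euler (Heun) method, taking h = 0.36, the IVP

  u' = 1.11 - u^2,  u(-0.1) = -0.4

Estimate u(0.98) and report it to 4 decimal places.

Heun: k1 = f(x_n, u_n); k2 = f(x_n + h, u_n + h·k1); u_{n+1} = u_n + (h/2)·(k1 + k2).
x=-0.100000, u=-0.400000:
  k1 = f(-0.100000, -0.400000) = 0.950000
  k2 = f(0.260000, -0.058000) = 1.106636
  u ← -0.400000 + (0.36/2)·(0.950000 + 1.106636) = -0.029806
x=0.260000, u=-0.029806:
  k1 = f(0.260000, -0.029806) = 1.109112
  k2 = f(0.620000, 0.369475) = 0.973488
  u ← -0.029806 + (0.36/2)·(1.109112 + 0.973488) = 0.345062
x=0.620000, u=0.345062:
  k1 = f(0.620000, 0.345062) = 0.990932
  k2 = f(0.980000, 0.701798) = 0.617480
  u ← 0.345062 + (0.36/2)·(0.990932 + 0.617480) = 0.634577
u(0.98) ≈ 0.6346

0.6346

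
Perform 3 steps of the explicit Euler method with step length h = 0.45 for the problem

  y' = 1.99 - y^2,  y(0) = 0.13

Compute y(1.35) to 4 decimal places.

1.4002

Euler: y_{n+1} = y_n + h·f(t_n, y_n).
t=0.000000, y=0.130000: f=1.973100 → y ← 0.130000 + 0.45·1.973100 = 1.017895
t=0.450000, y=1.017895: f=0.953890 → y ← 1.017895 + 0.45·0.953890 = 1.447145
t=0.900000, y=1.447145: f=-0.104230 → y ← 1.447145 + 0.45·(-0.104230) = 1.400242
y(1.35) ≈ 1.4002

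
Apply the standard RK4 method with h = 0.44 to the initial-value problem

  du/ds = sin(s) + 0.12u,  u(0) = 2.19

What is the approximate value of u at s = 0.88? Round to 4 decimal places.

2.8102

RK4: k1 = f(s_n, u_n); k2 = f(s_n + h/2, u_n + (h/2)·k1); k3 = f(s_n + h/2, u_n + (h/2)·k2); k4 = f(s_n + h, u_n + h·k3); u_{n+1} = u_n + (h/6)·(k1 + 2k2 + 2k3 + k4).
s=0.000000, u=2.190000:
  k1 = f(0.000000, 2.190000) = 0.262800
  k2 = f(0.220000, 2.247816) = 0.487968
  k3 = f(0.220000, 2.297353) = 0.493912
  k4 = f(0.440000, 2.407321) = 0.714818
  u ← 2.190000 + (0.44/6)·(k1 + 2k2 + 2k3 + k4) = 2.405701
s=0.440000, u=2.405701:
  k1 = f(0.440000, 2.405701) = 0.714624
  k2 = f(0.660000, 2.562918) = 0.920667
  k3 = f(0.660000, 2.608248) = 0.926107
  k4 = f(0.880000, 2.813188) = 1.108321
  u ← 2.405701 + (0.44/6)·(k1 + 2k2 + 2k3 + k4) = 2.810244
u(0.88) ≈ 2.8102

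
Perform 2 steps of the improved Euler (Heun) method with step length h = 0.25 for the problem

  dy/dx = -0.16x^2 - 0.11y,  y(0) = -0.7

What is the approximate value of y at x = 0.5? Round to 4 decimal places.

Heun: k1 = f(x_n, y_n); k2 = f(x_n + h, y_n + h·k1); y_{n+1} = y_n + (h/2)·(k1 + k2).
x=0.000000, y=-0.700000:
  k1 = f(0.000000, -0.700000) = 0.077000
  k2 = f(0.250000, -0.680750) = 0.064882
  y ← -0.700000 + (0.25/2)·(0.077000 + 0.064882) = -0.682265
x=0.250000, y=-0.682265:
  k1 = f(0.250000, -0.682265) = 0.065049
  k2 = f(0.500000, -0.666002) = 0.033260
  y ← -0.682265 + (0.25/2)·(0.065049 + 0.033260) = -0.669976
y(0.5) ≈ -0.6700

-0.6700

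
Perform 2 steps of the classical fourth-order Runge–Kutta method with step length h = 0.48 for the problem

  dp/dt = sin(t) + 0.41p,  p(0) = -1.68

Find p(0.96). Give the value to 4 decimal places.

-1.9998

RK4: k1 = f(t_n, p_n); k2 = f(t_n + h/2, p_n + (h/2)·k1); k3 = f(t_n + h/2, p_n + (h/2)·k2); k4 = f(t_n + h, p_n + h·k3); p_{n+1} = p_n + (h/6)·(k1 + 2k2 + 2k3 + k4).
t=0.000000, p=-1.680000:
  k1 = f(0.000000, -1.680000) = -0.688800
  k2 = f(0.240000, -1.845312) = -0.518875
  k3 = f(0.240000, -1.804530) = -0.502155
  k4 = f(0.480000, -1.921034) = -0.325845
  p ← -1.680000 + (0.48/6)·(k1 + 2k2 + 2k3 + k4) = -1.924536
t=0.480000, p=-1.924536:
  k1 = f(0.480000, -1.924536) = -0.327281
  k2 = f(0.720000, -2.003084) = -0.161880
  k3 = f(0.720000, -1.963388) = -0.145604
  k4 = f(0.960000, -1.994426) = 0.001477
  p ← -1.924536 + (0.48/6)·(k1 + 2k2 + 2k3 + k4) = -1.999798
p(0.96) ≈ -1.9998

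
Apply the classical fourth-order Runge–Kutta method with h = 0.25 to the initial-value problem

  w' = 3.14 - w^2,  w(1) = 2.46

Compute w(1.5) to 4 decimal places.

RK4: k1 = f(x_n, w_n); k2 = f(x_n + h/2, w_n + (h/2)·k1); k3 = f(x_n + h/2, w_n + (h/2)·k2); k4 = f(x_n + h, w_n + h·k3); w_{n+1} = w_n + (h/6)·(k1 + 2k2 + 2k3 + k4).
x=1.000000, w=2.460000:
  k1 = f(1.000000, 2.460000) = -2.911600
  k2 = f(1.125000, 2.096050) = -1.253426
  k3 = f(1.125000, 2.303322) = -2.165291
  k4 = f(1.250000, 1.918677) = -0.541322
  w ← 2.460000 + (0.25/6)·(k1 + 2k2 + 2k3 + k4) = 2.031235
x=1.250000, w=2.031235:
  k1 = f(1.250000, 2.031235) = -0.985916
  k2 = f(1.375000, 1.907996) = -0.500447
  k3 = f(1.375000, 1.968679) = -0.735698
  k4 = f(1.500000, 1.847311) = -0.272557
  w ← 2.031235 + (0.25/6)·(k1 + 2k2 + 2k3 + k4) = 1.875787
w(1.5) ≈ 1.8758

1.8758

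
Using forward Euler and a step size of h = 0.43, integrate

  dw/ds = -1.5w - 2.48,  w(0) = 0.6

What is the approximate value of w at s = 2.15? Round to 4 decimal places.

Euler: w_{n+1} = w_n + h·f(s_n, w_n).
s=0.000000, w=0.600000: f=-3.380000 → w ← 0.600000 + 0.43·(-3.380000) = -0.853400
s=0.430000, w=-0.853400: f=-1.199900 → w ← -0.853400 + 0.43·(-1.199900) = -1.369357
s=0.860000, w=-1.369357: f=-0.425965 → w ← -1.369357 + 0.43·(-0.425965) = -1.552522
s=1.290000, w=-1.552522: f=-0.151217 → w ← -1.552522 + 0.43·(-0.151217) = -1.617545
s=1.720000, w=-1.617545: f=-0.053682 → w ← -1.617545 + 0.43·(-0.053682) = -1.640629
w(2.15) ≈ -1.6406

-1.6406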